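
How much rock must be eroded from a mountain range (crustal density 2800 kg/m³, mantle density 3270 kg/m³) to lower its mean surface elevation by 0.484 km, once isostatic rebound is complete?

Net drop Δ = e − u = e − e ρ_c/ρ_m = e (ρ_m − ρ_c)/ρ_m.
e = Δ ρ_m/(ρ_m − ρ_c) = 0.484 km × 3270/470 = 3.37 km.

3.37 km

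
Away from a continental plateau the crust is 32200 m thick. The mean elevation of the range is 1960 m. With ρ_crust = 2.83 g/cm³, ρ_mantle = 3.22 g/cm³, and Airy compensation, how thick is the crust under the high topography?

48400 m

Root depth r = h ρ_c / (ρ_m − ρ_c) = 1960 m × 2.83 / 0.39 = 14220 m.
Total thickness = T + h + r = 32200 m + 1960 m + 14220 m = 48400 m.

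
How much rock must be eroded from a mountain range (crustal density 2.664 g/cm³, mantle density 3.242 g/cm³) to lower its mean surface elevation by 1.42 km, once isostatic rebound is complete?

Net drop Δ = e − u = e − e ρ_c/ρ_m = e (ρ_m − ρ_c)/ρ_m.
e = Δ ρ_m/(ρ_m − ρ_c) = 1.42 km × 3.242/0.578 = 7.96 km.

7.96 km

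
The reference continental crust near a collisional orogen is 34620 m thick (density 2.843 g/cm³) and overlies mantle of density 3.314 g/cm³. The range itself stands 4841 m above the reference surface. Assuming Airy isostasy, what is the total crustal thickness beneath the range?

Root depth r = h ρ_c / (ρ_m − ρ_c) = 4841 m × 2.843 / 0.471 = 29220 m.
Total thickness = T + h + r = 34620 m + 4841 m + 29220 m = 68700 m.

68700 m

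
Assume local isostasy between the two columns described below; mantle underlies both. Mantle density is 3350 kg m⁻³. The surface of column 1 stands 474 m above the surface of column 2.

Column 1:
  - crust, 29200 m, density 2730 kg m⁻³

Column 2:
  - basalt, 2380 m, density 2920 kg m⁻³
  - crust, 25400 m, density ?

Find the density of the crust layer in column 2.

2740 kg m⁻³

Take the compensation level at the base of the deeper column (depth z_c below the surface of column 1) and equate Σ ρ_i t_i down to z_c; mantle fills any gap and the z_c terms cancel.
Column 1: 29200×2730 + (z_c − 29200)×3350
Column 2: 474×0 + 2380×2920 + 25400×ρ + (z_c − 474 − 27780)×3350
The z_c×3350 term appears on both sides and cancels. Collect the known terms of each column as K = Σ(ρt)_known − 3350 × (depth of known layers): K_1 = 79716000 − 3350×29200 = −18104000; K_2 = 6949600 − 3350×(474 + 27780) = −87701300.
Balance: K_1 = K_2 + 25400×ρ, so ρ = (K_1 − K_2)/25400 = 69597300/25400 = 2740 kg m⁻³.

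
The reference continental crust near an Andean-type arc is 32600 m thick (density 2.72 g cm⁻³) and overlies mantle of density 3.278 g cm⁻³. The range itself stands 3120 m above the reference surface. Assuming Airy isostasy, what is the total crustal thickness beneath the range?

50900 m

Root depth r = h ρ_c / (ρ_m − ρ_c) = 3120 m × 2.72 / 0.558 = 15210 m.
Total thickness = T + h + r = 32600 m + 3120 m + 15210 m = 50900 m.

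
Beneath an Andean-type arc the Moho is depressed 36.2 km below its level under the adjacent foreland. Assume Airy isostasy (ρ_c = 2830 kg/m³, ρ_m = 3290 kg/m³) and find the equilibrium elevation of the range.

5.88 km

Isostatic balance requires: ρ_c h = (ρ_m − ρ_c) r.
h = r (ρ_m − ρ_c) / ρ_c = 36.2 km × (3290 − 2830) / 2830 = 5.88 km.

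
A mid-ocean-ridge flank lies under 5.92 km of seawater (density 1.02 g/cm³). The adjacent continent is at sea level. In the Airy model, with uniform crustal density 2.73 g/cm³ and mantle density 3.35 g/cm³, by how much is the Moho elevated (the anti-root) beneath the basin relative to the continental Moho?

16.3 km

Balancing pressure at the compensation depth: replacing crust with seawater at the top is compensated by replacing crust with mantle at the base: d (ρ_c − ρ_w) = a (ρ_m − ρ_c).
a = d (ρ_c − ρ_w)/(ρ_m − ρ_c) = 5.92 km × 1.71/0.62 = 16.3 km.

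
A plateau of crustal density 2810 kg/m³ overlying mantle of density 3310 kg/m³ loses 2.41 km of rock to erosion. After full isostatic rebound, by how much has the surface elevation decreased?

Rebound u = e ρ_c/ρ_m = 2.41 km × 2810/3310 = 2.046 km.
Net surface drop = e − u = 2.41 km − 2.046 km = e (ρ_m − ρ_c)/ρ_m = 0.364 km.

0.364 km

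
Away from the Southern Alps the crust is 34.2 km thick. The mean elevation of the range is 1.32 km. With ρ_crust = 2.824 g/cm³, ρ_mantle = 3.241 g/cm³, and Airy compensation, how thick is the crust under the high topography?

Root depth r = h ρ_c / (ρ_m − ρ_c) = 1.32 km × 2.824 / 0.417 = 8.939 km.
Total thickness = T + h + r = 34.2 km + 1.32 km + 8.939 km = 44.5 km.

44.5 km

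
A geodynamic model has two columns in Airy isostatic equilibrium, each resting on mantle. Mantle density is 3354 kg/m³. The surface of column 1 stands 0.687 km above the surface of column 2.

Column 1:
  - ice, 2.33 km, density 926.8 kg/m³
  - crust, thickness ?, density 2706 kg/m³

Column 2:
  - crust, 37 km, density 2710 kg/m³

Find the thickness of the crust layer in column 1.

31.6 km

Take the compensation level at the base of the deeper column (depth z_c below the surface of column 1) and equate Σ ρ_i t_i down to z_c; mantle fills any gap and the z_c terms cancel.
Column 1: 2.33×926.8 + x×2706 + (z_c − 2.33 − x)×3354
Column 2: 0.687×0 + 37×2710 + (z_c − 0.687 − 37)×3354
The z_c×3354 term appears on both sides and cancels. Collect the known terms of each column as K = Σ(ρt)_known − 3354 × (depth of known layers): K_1 = 2159.444 − 3354×2.33 = −5655.376; K_2 = 100270 − 3354×(0.687 + 37) = −26132.198.
Balance: K_1 − x×(3354 − 2706) = K_2, so x = (K_1 − K_2)/(3354 − 2706) = 20476.8/648 = 31.6 km.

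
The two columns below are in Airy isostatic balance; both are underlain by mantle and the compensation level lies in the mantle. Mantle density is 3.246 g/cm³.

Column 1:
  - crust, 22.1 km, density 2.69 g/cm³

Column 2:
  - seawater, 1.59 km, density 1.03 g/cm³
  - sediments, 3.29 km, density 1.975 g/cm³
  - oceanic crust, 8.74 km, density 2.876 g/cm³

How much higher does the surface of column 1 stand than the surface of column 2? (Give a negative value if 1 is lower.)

0.416 km

For any compensation level in the mantle, the mantle terms cancel and isostasy reduces to e = (Σt_1 − Σt_2) − (Σ(ρt)_1 − Σ(ρt)_2) / ρ_m.
Σt_1 = 22.1 km; Σt_2 = 13.62 km; Σ(ρt)_1 = 59.449; Σ(ρt)_2 = 33.27169 (in km·g/cm³).
e = (22.1 − 13.62) − (59.449 − 33.27169) / 3.246 = 0.416 km.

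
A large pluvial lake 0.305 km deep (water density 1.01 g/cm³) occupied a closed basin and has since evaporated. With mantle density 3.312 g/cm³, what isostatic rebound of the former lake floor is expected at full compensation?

0.093 km

u = d ρ_w/ρ_m = 0.305 km × 1.01/3.312 = 0.093 km.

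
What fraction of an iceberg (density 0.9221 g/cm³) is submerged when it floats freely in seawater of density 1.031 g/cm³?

0.894

Submerged fraction = ρ_obj/ρ_fluid = 0.9221/1.031 = 0.894.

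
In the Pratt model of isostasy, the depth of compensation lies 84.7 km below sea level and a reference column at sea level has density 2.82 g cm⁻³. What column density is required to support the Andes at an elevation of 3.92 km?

2.7 g cm⁻³

Pratt balance: ρ_ref D = ρ (D + h).
ρ = ρ_ref D/(D + h) = 2.82 × 84.7 km/(84.7 km + 3.92 km) = 2.7 g cm⁻³.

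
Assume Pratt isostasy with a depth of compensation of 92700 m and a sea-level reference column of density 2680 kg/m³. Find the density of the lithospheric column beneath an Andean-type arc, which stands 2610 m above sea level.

2610 kg/m³

Pratt balance: ρ_ref D = ρ (D + h).
ρ = ρ_ref D/(D + h) = 2680 × 92700 m/(92700 m + 2610 m) = 2610 kg/m³.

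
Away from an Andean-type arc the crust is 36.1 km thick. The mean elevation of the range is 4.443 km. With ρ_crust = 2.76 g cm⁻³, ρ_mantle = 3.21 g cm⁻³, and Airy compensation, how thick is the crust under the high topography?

Root depth r = h ρ_c / (ρ_m − ρ_c) = 4.443 km × 2.76 / 0.45 = 27.25 km.
Total thickness = T + h + r = 36.1 km + 4.443 km + 27.25 km = 67.8 km.

67.8 km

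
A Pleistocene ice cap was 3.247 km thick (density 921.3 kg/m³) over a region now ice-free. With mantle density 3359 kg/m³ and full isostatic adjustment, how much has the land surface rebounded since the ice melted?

0.891 km

Removing the load lets mantle flow back in; uplift u satisfies ρ_ice t = ρ_m u.
u = t ρ_ice/ρ_m = 3.247 km × 921.3/3359 = 0.891 km.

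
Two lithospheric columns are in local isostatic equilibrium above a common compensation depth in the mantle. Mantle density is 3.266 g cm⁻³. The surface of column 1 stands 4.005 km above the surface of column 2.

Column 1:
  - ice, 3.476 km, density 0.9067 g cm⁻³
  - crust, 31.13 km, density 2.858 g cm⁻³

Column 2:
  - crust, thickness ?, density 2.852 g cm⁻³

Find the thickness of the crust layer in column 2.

18.9 km

Take the compensation level at the base of the deeper column (depth z_c below the surface of column 1) and equate Σ ρ_i t_i down to z_c; mantle fills any gap and the z_c terms cancel.
Column 1: 3.476×0.9067 + 31.13×2.858 + (z_c − 34.606)×3.266
Column 2: 4.005×0 + x×2.852 + (z_c − 4.005 − 0 − x)×3.266
The z_c×3.266 term appears on both sides and cancels. Collect the known terms of each column as K = Σ(ρt)_known − 3.266 × (depth of known layers): K_1 = 92.1212292 − 3.266×34.606 = −20.9019668; K_2 = 0 − 3.266×(4.005 + 0) = −13.08033.
Balance: K_1 = K_2 − x×(3.266 − 2.852), so x = (K_2 − K_1)/(3.266 − 2.852) = 7.82164/0.414 = 18.9 km.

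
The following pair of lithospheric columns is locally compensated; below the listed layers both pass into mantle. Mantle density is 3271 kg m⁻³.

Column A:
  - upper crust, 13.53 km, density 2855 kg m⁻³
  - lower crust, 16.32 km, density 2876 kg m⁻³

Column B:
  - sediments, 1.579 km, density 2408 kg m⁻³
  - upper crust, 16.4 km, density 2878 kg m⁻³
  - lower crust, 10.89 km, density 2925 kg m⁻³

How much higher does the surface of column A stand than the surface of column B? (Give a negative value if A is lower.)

For any compensation level in the mantle, the mantle terms cancel and isostasy reduces to e = (Σt_A − Σt_B) − (Σ(ρt)_A − Σ(ρt)_B) / ρ_m.
Σt_A = 29.85 km; Σt_B = 28.869 km; Σ(ρt)_A = 85564.47; Σ(ρt)_B = 82854.682 (in km·kg m⁻³).
e = (29.85 − 28.869) − (85564.47 − 82854.682) / 3271 = 0.153 km.

0.153 km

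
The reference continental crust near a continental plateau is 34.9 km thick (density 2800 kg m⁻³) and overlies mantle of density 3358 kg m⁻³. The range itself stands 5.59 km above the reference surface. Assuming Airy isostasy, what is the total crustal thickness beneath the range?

Root depth r = h ρ_c / (ρ_m − ρ_c) = 5.59 km × 2800 / 558 = 28.05 km.
Total thickness = T + h + r = 34.9 km + 5.59 km + 28.05 km = 68.5 km.

68.5 km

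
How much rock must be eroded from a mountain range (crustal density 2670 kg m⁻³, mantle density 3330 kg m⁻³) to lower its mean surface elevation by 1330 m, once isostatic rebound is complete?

6710 m

Net drop Δ = e − u = e − e ρ_c/ρ_m = e (ρ_m − ρ_c)/ρ_m.
e = Δ ρ_m/(ρ_m − ρ_c) = 1330 m × 3330/660 = 6710 m.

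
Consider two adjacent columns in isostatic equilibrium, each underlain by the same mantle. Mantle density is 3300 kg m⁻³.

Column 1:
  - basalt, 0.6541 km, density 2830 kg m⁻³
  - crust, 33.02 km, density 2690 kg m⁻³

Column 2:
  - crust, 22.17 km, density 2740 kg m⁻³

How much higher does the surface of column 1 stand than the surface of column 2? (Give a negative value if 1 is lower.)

For any compensation level in the mantle, the mantle terms cancel and isostasy reduces to e = (Σt_1 − Σt_2) − (Σ(ρt)_1 − Σ(ρt)_2) / ρ_m.
Σt_1 = 33.6741 km; Σt_2 = 22.17 km; Σ(ρt)_1 = 90674.903; Σ(ρt)_2 = 60745.8 (in km·kg m⁻³).
e = (33.6741 − 22.17) − (90674.903 − 60745.8) / 3300 = 2.43 km.

2.43 km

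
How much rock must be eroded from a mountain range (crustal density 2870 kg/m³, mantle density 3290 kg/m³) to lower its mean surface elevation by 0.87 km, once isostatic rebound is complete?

6.82 km

Net drop Δ = e − u = e − e ρ_c/ρ_m = e (ρ_m − ρ_c)/ρ_m.
e = Δ ρ_m/(ρ_m − ρ_c) = 0.87 km × 3290/420 = 6.82 km.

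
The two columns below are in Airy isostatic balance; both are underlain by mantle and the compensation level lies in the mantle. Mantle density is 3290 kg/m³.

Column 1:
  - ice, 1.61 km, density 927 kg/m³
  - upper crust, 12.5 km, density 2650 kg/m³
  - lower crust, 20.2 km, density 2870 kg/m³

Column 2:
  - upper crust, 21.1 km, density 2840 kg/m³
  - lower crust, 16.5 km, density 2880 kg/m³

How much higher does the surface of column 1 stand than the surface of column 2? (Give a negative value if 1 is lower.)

1.22 km

For any compensation level in the mantle, the mantle terms cancel and isostasy reduces to e = (Σt_1 − Σt_2) − (Σ(ρt)_1 − Σ(ρt)_2) / ρ_m.
Σt_1 = 34.31 km; Σt_2 = 37.6 km; Σ(ρt)_1 = 92591.47; Σ(ρt)_2 = 107444 (in km·kg/m³).
e = (34.31 − 37.6) − (92591.47 − 107444) / 3290 = 1.22 km.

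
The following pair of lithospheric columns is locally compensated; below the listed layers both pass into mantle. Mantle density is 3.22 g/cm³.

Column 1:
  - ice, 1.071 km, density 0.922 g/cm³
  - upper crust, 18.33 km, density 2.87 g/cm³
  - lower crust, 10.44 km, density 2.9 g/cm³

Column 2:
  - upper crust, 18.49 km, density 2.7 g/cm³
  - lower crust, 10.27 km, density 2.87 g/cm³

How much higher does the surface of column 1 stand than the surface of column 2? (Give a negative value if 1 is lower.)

−0.308 km

For any compensation level in the mantle, the mantle terms cancel and isostasy reduces to e = (Σt_1 − Σt_2) − (Σ(ρt)_1 − Σ(ρt)_2) / ρ_m.
Σt_1 = 29.841 km; Σt_2 = 28.76 km; Σ(ρt)_1 = 83.870562; Σ(ρt)_2 = 79.3979 (in km·g/cm³).
e = (29.841 − 28.76) − (83.870562 − 79.3979) / 3.22 = −0.308 km.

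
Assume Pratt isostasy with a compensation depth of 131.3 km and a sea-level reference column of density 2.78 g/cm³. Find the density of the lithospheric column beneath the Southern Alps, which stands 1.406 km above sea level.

Pratt balance: ρ_ref D = ρ (D + h).
ρ = ρ_ref D/(D + h) = 2.78 × 131.3 km/(131.3 km + 1.406 km) = 2.75 g/cm³.

2.75 g/cm³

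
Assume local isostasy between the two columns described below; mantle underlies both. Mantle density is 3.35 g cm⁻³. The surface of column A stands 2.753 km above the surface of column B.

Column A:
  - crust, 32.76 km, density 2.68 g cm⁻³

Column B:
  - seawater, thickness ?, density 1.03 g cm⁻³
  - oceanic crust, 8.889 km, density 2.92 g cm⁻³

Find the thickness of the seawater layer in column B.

3.84 km

Take the compensation level at the base of the deeper column (depth z_c below the surface of column A) and equate Σ ρ_i t_i down to z_c; mantle fills any gap and the z_c terms cancel.
Column A: 32.76×2.68 + (z_c − 32.76)×3.35
Column B: 2.753×0 + x×1.03 + 8.889×2.92 + (z_c − 2.753 − 8.889 − x)×3.35
The z_c×3.35 term appears on both sides and cancels. Collect the known terms of each column as K = Σ(ρt)_known − 3.35 × (depth of known layers): K_A = 87.7968 − 3.35×32.76 = −21.9492; K_B = 25.95588 − 3.35×(2.753 + 8.889) = −13.04482.
Balance: K_A = K_B − x×(3.35 − 1.03), so x = (K_B − K_A)/(3.35 − 1.03) = 8.90438/2.32 = 3.84 km.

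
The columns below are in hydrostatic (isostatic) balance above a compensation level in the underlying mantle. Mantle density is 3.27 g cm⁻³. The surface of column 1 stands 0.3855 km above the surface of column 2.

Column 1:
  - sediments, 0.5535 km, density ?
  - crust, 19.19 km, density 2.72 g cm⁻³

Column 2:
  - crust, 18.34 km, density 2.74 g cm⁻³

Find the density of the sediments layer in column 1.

Take the compensation level at the base of the deeper column (depth z_c below the surface of column 1) and equate Σ ρ_i t_i down to z_c; mantle fills any gap and the z_c terms cancel.
Column 1: 0.5535×ρ + 19.19×2.72 + (z_c − 19.7435)×3.27
Column 2: 0.3855×0 + 18.34×2.74 + (z_c − 0.3855 − 18.34)×3.27
The z_c×3.27 term appears on both sides and cancels. Collect the known terms of each column as K = Σ(ρt)_known − 3.27 × (depth of known layers): K_1 = 52.1968 − 3.27×19.7435 = −12.364445; K_2 = 50.2516 − 3.27×(0.3855 + 18.34) = −10.980785.
Balance: K_1 + 0.5535×ρ = K_2, so ρ = (K_2 − K_1)/0.5535 = 1.38366/0.5535 = 2.5 g cm⁻³.

2.5 g cm⁻³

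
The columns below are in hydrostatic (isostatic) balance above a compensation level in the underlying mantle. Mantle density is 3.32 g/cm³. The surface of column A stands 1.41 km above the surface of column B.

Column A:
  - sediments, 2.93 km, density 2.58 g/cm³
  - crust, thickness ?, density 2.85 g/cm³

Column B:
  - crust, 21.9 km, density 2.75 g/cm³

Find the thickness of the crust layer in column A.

31.9 km

Take the compensation level at the base of the deeper column (depth z_c below the surface of column A) and equate Σ ρ_i t_i down to z_c; mantle fills any gap and the z_c terms cancel.
Column A: 2.93×2.58 + x×2.85 + (z_c − 2.93 − x)×3.32
Column B: 1.41×0 + 21.9×2.75 + (z_c − 1.41 − 21.9)×3.32
The z_c×3.32 term appears on both sides and cancels. Collect the known terms of each column as K = Σ(ρt)_known − 3.32 × (depth of known layers): K_A = 7.5594 − 3.32×2.93 = −2.1682; K_B = 60.225 − 3.32×(1.41 + 21.9) = −17.1642.
Balance: K_A − x×(3.32 − 2.85) = K_B, so x = (K_A − K_B)/(3.32 − 2.85) = 14.996/0.47 = 31.9 km.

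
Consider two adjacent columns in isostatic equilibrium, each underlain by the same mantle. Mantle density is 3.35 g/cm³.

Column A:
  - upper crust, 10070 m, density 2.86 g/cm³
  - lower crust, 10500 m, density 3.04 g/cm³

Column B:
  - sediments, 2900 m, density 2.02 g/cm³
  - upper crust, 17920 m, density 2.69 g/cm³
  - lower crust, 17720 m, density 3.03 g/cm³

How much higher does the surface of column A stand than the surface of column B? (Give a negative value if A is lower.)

−3930 m

For any compensation level in the mantle, the mantle terms cancel and isostasy reduces to e = (Σt_A − Σt_B) − (Σ(ρt)_A − Σ(ρt)_B) / ρ_m.
Σt_A = 20570 m; Σt_B = 38540 m; Σ(ρt)_A = 60720.2; Σ(ρt)_B = 107754.4 (in m·g/cm³).
e = (20570 − 38540) − (60720.2 − 107754.4) / 3.35 = −3930 m.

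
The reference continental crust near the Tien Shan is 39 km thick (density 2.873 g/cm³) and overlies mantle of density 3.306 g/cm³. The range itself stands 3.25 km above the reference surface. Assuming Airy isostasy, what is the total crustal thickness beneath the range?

63.8 km

Root depth r = h ρ_c / (ρ_m − ρ_c) = 3.25 km × 2.873 / 0.433 = 21.56 km.
Total thickness = T + h + r = 39 km + 3.25 km + 21.56 km = 63.8 km.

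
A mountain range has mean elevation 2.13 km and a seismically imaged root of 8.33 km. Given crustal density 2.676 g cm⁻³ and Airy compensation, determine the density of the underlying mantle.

Airy balance: ρ_c h = (ρ_m − ρ_c) r → ρ_m = ρ_c (1 + h/r).
ρ_m = 2.676 × (1 + 2.13 km/8.33 km) = 3.36 g cm⁻³.

3.36 g cm⁻³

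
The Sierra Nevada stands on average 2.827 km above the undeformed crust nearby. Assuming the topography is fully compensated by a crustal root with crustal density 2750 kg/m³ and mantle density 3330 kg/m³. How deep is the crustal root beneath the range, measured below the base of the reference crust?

13.4 km

Balancing pressure at the compensation depth: the weight of the topography is balanced by the buoyancy of the root, ρ_c h = (ρ_m − ρ_c) r.
r = h · ρ_c / (ρ_m − ρ_c) = 2.827 km × 2750 / (3330 − 2750) = 13.4 km.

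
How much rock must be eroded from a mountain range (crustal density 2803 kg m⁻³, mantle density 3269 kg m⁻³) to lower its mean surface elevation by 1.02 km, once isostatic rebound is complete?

Net drop Δ = e − u = e − e ρ_c/ρ_m = e (ρ_m − ρ_c)/ρ_m.
e = Δ ρ_m/(ρ_m − ρ_c) = 1.02 km × 3269/466 = 7.16 km.

7.16 km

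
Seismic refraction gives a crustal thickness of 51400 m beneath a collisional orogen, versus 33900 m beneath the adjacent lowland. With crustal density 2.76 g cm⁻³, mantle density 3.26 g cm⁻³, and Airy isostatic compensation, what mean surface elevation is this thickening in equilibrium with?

Excess crust Δ = 51400 m − 33900 m = 17500 m, split between elevation h and root r with h + r = Δ.
Airy balance ρ_c h = (ρ_m − ρ_c) r gives r = h ρ_c/(ρ_m − ρ_c), so h (1 + ρ_c/(ρ_m − ρ_c)) = Δ, i.e. h = Δ (ρ_m − ρ_c)/ρ_m.
h = 17500 m × 0.5/3.26 = 2680 m.

2680 m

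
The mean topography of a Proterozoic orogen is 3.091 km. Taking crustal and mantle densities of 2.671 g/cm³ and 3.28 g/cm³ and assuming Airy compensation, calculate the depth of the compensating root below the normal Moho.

13.6 km

For local isostatic compensation: the weight of the topography is balanced by the buoyancy of the root, ρ_c h = (ρ_m − ρ_c) r.
r = h · ρ_c / (ρ_m − ρ_c) = 3.091 km × 2.671 / (3.28 − 2.671) = 13.6 km.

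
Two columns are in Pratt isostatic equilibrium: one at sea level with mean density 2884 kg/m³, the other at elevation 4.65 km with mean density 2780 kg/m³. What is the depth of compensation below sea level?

124 km

ρ_ref D = ρ (D + h) → D (ρ_ref − ρ) = ρ h.
D = ρ h/(ρ_ref − ρ) = 2780 × 4.65 km/(2884 − 2780) = 124 km.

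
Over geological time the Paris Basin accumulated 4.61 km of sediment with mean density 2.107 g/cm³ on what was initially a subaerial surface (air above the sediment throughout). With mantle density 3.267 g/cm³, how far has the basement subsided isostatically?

2.97 km

Subaerial load: s = t ρ_sed / ρ_m = 4.61 km × 2.107/3.267 = 2.97 km.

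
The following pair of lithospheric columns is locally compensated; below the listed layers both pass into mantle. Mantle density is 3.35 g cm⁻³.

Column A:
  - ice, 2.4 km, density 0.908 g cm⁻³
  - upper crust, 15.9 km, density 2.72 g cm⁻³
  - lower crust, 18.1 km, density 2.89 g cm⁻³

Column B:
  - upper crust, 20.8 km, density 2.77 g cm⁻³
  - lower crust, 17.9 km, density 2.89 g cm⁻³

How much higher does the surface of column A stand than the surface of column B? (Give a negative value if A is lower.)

1.17 km

For any compensation level in the mantle, the mantle terms cancel and isostasy reduces to e = (Σt_A − Σt_B) − (Σ(ρt)_A − Σ(ρt)_B) / ρ_m.
Σt_A = 36.4 km; Σt_B = 38.7 km; Σ(ρt)_A = 97.7362; Σ(ρt)_B = 109.347 (in km·g cm⁻³).
e = (36.4 − 38.7) − (97.7362 − 109.347) / 3.35 = 1.17 km.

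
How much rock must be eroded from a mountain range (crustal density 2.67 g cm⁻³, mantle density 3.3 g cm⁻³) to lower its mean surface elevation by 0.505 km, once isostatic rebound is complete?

2.65 km

Net drop Δ = e − u = e − e ρ_c/ρ_m = e (ρ_m − ρ_c)/ρ_m.
e = Δ ρ_m/(ρ_m − ρ_c) = 0.505 km × 3.3/0.63 = 2.65 km.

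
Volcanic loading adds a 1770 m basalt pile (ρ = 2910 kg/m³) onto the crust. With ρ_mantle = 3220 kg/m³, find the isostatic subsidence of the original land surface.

Subaerial loading: s = t ρ_load / ρ_m.
s = 1770 m × 2910/3220 = 1600 m.

1600 m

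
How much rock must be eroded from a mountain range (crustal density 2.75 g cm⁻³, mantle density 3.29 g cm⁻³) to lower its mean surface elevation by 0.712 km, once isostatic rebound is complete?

4.34 km

Net drop Δ = e − u = e − e ρ_c/ρ_m = e (ρ_m − ρ_c)/ρ_m.
e = Δ ρ_m/(ρ_m − ρ_c) = 0.712 km × 3.29/0.54 = 4.34 km.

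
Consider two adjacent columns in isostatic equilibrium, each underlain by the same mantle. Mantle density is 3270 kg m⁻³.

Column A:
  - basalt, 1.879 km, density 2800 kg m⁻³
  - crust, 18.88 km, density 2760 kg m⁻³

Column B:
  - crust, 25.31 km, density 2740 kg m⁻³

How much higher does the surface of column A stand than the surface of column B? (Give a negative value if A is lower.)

−0.888 km

For any compensation level in the mantle, the mantle terms cancel and isostasy reduces to e = (Σt_A − Σt_B) − (Σ(ρt)_A − Σ(ρt)_B) / ρ_m.
Σt_A = 20.759 km; Σt_B = 25.31 km; Σ(ρt)_A = 57370; Σ(ρt)_B = 69349.4 (in km·kg m⁻³).
e = (20.759 − 25.31) − (57370 − 69349.4) / 3270 = −0.888 km.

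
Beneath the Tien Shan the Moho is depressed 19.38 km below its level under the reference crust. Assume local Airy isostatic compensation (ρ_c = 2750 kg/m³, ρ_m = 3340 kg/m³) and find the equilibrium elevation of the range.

Equating mass per unit area of the two columns: ρ_c h = (ρ_m − ρ_c) r.
h = r (ρ_m − ρ_c) / ρ_c = 19.38 km × (3340 − 2750) / 2750 = 4.16 km.

4.16 km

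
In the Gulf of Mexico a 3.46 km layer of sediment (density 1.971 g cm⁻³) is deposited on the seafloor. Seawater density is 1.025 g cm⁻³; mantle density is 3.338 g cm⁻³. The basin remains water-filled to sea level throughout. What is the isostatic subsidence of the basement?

1.42 km

Submarine loading: the sediment displaces seawater, and the subsidence is in turn flooded, so s (ρ_m − ρ_w) = t (ρ_sed − ρ_w).
s = 3.46 km × (1.971 − 1.025) / (3.338 − 1.025) = 1.42 km.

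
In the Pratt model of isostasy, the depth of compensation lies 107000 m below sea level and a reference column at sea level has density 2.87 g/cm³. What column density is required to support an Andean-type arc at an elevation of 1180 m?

Pratt balance: ρ_ref D = ρ (D + h).
ρ = ρ_ref D/(D + h) = 2.87 × 107000 m/(107000 m + 1180 m) = 2.84 g/cm³.

2.84 g/cm³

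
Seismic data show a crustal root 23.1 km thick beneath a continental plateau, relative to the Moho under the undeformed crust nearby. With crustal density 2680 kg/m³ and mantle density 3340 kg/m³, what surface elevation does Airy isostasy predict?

5.69 km

Isostatic balance requires: ρ_c h = (ρ_m − ρ_c) r.
h = r (ρ_m − ρ_c) / ρ_c = 23.1 km × (3340 − 2680) / 2680 = 5.69 km.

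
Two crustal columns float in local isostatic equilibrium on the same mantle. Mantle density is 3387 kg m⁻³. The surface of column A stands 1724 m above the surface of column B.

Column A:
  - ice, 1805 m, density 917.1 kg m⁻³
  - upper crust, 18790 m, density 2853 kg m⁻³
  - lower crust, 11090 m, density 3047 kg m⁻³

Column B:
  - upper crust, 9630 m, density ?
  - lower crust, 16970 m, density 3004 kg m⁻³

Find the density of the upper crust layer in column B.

2770 kg m⁻³

Take the compensation level at the base of the deeper column (depth z_c below the surface of column A) and equate Σ ρ_i t_i down to z_c; mantle fills any gap and the z_c terms cancel.
Column A: 1805×917.1 + 18790×2853 + 11090×3047 + (z_c − 31685)×3387
Column B: 1724×0 + 9630×ρ + 16970×3004 + (z_c − 1724 − 26600)×3387
The z_c×3387 term appears on both sides and cancels. Collect the known terms of each column as K = Σ(ρt)_known − 3387 × (depth of known layers): K_A = 89054465.5 − 3387×31685 = −18262629.5; K_B = 50977880 − 3387×(1724 + 26600) = −44955508.
Balance: K_A = K_B + 9630×ρ, so ρ = (K_A − K_B)/9630 = 26692900/9630 = 2770 kg m⁻³.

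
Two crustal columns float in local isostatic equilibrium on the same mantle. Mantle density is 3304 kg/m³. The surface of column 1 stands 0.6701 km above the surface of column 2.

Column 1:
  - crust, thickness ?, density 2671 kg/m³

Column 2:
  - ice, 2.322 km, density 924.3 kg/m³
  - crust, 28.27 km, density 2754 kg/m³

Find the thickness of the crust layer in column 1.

Take the compensation level at the base of the deeper column (depth z_c below the surface of column 1) and equate Σ ρ_i t_i down to z_c; mantle fills any gap and the z_c terms cancel.
Column 1: x×2671 + (z_c − 0 − x)×3304
Column 2: 0.6701×0 + 2.322×924.3 + 28.27×2754 + (z_c − 0.6701 − 30.592)×3304
The z_c×3304 term appears on both sides and cancels. Collect the known terms of each column as K = Σ(ρt)_known − 3304 × (depth of known layers): K_1 = 0 − 3304×0 = 0; K_2 = 80001.8046 − 3304×(0.6701 + 30.592) = −23288.1738.
Balance: K_1 − x×(3304 − 2671) = K_2, so x = (K_1 − K_2)/(3304 − 2671) = 23288.2/633 = 36.8 km.

36.8 km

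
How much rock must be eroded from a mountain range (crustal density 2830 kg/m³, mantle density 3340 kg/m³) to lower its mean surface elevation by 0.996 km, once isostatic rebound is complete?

Net drop Δ = e − u = e − e ρ_c/ρ_m = e (ρ_m − ρ_c)/ρ_m.
e = Δ ρ_m/(ρ_m − ρ_c) = 0.996 km × 3340/510 = 6.52 km.

6.52 km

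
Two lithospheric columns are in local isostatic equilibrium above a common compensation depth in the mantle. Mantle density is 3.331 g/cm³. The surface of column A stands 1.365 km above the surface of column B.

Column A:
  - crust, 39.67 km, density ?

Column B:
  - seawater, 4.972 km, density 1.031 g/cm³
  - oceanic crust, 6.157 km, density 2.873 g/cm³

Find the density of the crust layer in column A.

2.86 g/cm³

Take the compensation level at the base of the deeper column (depth z_c below the surface of column A) and equate Σ ρ_i t_i down to z_c; mantle fills any gap and the z_c terms cancel.
Column A: 39.67×ρ + (z_c − 39.67)×3.331
Column B: 1.365×0 + 4.972×1.031 + 6.157×2.873 + (z_c − 1.365 − 11.129)×3.331
The z_c×3.331 term appears on both sides and cancels. Collect the known terms of each column as K = Σ(ρt)_known − 3.331 × (depth of known layers): K_A = 0 − 3.331×39.67 = −132.14077; K_B = 22.815193 − 3.331×(1.365 + 11.129) = −18.802321.
Balance: K_A + 39.67×ρ = K_B, so ρ = (K_B − K_A)/39.67 = 113.338/39.67 = 2.86 g/cm³.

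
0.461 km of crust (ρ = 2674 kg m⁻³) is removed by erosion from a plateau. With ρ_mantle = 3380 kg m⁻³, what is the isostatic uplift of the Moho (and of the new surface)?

0.365 km

Unloading: uplift u = e ρ_c/ρ_m = 0.461 km × 2674/3380 = 0.365 km.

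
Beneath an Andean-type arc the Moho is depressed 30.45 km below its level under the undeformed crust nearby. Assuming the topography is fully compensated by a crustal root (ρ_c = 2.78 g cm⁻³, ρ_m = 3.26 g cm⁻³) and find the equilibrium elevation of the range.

5.26 km

For local isostatic compensation: ρ_c h = (ρ_m − ρ_c) r.
h = r (ρ_m − ρ_c) / ρ_c = 30.45 km × (3.26 − 2.78) / 2.78 = 5.26 km.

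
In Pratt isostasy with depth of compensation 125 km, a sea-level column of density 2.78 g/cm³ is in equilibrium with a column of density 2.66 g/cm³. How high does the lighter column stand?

5.64 km

ρ_ref D = ρ (D + h) → h = D (ρ_ref − ρ)/ρ.
h = 125 km × (2.78 − 2.66)/2.66 = 5.64 km.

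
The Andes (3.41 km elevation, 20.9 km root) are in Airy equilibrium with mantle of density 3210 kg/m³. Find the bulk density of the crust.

2760 kg/m³

ρ_c h = (ρ_m − ρ_c) r → ρ_c (h + r) = ρ_m r → ρ_c = ρ_m r / (h + r).
ρ_c = 3210 × 20.9 km / (3.41 km + 20.9 km) = 2760 kg/m³.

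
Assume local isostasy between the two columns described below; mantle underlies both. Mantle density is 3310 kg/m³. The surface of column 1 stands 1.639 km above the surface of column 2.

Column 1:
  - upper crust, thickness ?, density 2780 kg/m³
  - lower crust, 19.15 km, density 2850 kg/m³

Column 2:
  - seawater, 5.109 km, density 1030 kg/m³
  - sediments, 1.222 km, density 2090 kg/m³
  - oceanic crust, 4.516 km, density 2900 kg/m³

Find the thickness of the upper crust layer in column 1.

21.9 km

Take the compensation level at the base of the deeper column (depth z_c below the surface of column 1) and equate Σ ρ_i t_i down to z_c; mantle fills any gap and the z_c terms cancel.
Column 1: x×2780 + 19.15×2850 + (z_c − 19.15 − x)×3310
Column 2: 1.639×0 + 5.109×1030 + 1.222×2090 + 4.516×2900 + (z_c − 1.639 − 10.847)×3310
The z_c×3310 term appears on both sides and cancels. Collect the known terms of each column as K = Σ(ρt)_known − 3310 × (depth of known layers): K_1 = 54577.5 − 3310×19.15 = −8809; K_2 = 20912.65 − 3310×(1.639 + 10.847) = −20416.01.
Balance: K_1 − x×(3310 − 2780) = K_2, so x = (K_1 − K_2)/(3310 − 2780) = 11607/530 = 21.9 km.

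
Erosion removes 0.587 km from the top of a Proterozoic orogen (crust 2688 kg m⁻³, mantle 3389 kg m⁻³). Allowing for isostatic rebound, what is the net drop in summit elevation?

Rebound u = e ρ_c/ρ_m = 0.587 km × 2688/3389 = 0.4656 km.
Net surface drop = e − u = 0.587 km − 0.4656 km = e (ρ_m − ρ_c)/ρ_m = 0.121 km.

0.121 km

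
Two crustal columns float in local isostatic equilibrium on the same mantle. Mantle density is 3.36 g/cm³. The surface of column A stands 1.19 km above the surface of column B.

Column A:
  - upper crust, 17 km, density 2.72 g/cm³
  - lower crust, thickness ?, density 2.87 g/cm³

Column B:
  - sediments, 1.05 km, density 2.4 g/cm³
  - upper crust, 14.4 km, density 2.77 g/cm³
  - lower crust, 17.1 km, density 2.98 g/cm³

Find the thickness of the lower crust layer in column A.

Take the compensation level at the base of the deeper column (depth z_c below the surface of column A) and equate Σ ρ_i t_i down to z_c; mantle fills any gap and the z_c terms cancel.
Column A: 17×2.72 + x×2.87 + (z_c − 17 − x)×3.36
Column B: 1.19×0 + 1.05×2.4 + 14.4×2.77 + 17.1×2.98 + (z_c − 1.19 − 32.55)×3.36
The z_c×3.36 term appears on both sides and cancels. Collect the known terms of each column as K = Σ(ρt)_known − 3.36 × (depth of known layers): K_A = 46.24 − 3.36×17 = −10.88; K_B = 93.366 − 3.36×(1.19 + 32.55) = −20.0004.
Balance: K_A − x×(3.36 − 2.87) = K_B, so x = (K_A − K_B)/(3.36 − 2.87) = 9.1204/0.49 = 18.6 km.

18.6 km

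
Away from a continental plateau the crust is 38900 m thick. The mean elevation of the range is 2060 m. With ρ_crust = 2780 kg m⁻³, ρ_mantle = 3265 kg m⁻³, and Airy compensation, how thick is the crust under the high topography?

Root depth r = h ρ_c / (ρ_m − ρ_c) = 2060 m × 2780 / 485 = 11810 m.
Total thickness = T + h + r = 38900 m + 2060 m + 11810 m = 52800 m.

52800 m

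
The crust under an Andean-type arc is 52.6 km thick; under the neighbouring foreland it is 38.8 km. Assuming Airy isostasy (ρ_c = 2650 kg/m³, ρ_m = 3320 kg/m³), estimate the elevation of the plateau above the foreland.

Excess crust Δ = 52.6 km − 38.8 km = 13.8 km, split between elevation h and root r with h + r = Δ.
Airy balance ρ_c h = (ρ_m − ρ_c) r gives r = h ρ_c/(ρ_m − ρ_c), so h (1 + ρ_c/(ρ_m − ρ_c)) = Δ, i.e. h = Δ (ρ_m − ρ_c)/ρ_m.
h = 13.8 km × 670/3320 = 2.78 km.

2.78 km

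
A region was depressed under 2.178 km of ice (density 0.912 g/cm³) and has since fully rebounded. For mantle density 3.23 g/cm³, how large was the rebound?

0.615 km

Removing the load lets mantle flow back in; uplift u satisfies ρ_ice t = ρ_m u.
u = t ρ_ice/ρ_m = 2.178 km × 0.912/3.23 = 0.615 km.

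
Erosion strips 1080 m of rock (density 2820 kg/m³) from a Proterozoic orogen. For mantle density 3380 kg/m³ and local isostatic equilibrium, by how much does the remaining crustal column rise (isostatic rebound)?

Unloading: uplift u = e ρ_c/ρ_m = 1080 m × 2820/3380 = 901 m.

901 m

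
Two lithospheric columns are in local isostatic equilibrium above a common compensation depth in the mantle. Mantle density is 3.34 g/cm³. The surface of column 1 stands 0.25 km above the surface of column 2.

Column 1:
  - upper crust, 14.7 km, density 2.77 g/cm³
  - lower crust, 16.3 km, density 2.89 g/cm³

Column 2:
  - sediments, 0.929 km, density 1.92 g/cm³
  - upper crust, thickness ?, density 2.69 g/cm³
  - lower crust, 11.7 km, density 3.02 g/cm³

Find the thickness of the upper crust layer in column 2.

15.1 km

Take the compensation level at the base of the deeper column (depth z_c below the surface of column 1) and equate Σ ρ_i t_i down to z_c; mantle fills any gap and the z_c terms cancel.
Column 1: 14.7×2.77 + 16.3×2.89 + (z_c − 31)×3.34
Column 2: 0.25×0 + 0.929×1.92 + x×2.69 + 11.7×3.02 + (z_c − 0.25 − 12.629 − x)×3.34
The z_c×3.34 term appears on both sides and cancels. Collect the known terms of each column as K = Σ(ρt)_known − 3.34 × (depth of known layers): K_1 = 87.826 − 3.34×31 = −15.714; K_2 = 37.11768 − 3.34×(0.25 + 12.629) = −5.89818.
Balance: K_1 = K_2 − x×(3.34 − 2.69), so x = (K_2 − K_1)/(3.34 − 2.69) = 9.81582/0.65 = 15.1 km.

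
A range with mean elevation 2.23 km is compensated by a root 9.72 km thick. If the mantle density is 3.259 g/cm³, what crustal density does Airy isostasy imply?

2.65 g/cm³

ρ_c h = (ρ_m − ρ_c) r → ρ_c (h + r) = ρ_m r → ρ_c = ρ_m r / (h + r).
ρ_c = 3.259 × 9.72 km / (2.23 km + 9.72 km) = 2.65 g/cm³.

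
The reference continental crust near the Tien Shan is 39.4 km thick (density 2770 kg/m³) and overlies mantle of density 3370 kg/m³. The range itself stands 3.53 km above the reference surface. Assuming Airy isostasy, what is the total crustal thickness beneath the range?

59.2 km

Root depth r = h ρ_c / (ρ_m − ρ_c) = 3.53 km × 2770 / 600 = 16.3 km.
Total thickness = T + h + r = 39.4 km + 3.53 km + 16.3 km = 59.2 km.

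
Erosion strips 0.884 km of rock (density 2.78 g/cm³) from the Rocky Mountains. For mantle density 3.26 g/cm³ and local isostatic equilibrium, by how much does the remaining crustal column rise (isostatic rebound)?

Unloading: uplift u = e ρ_c/ρ_m = 0.884 km × 2.78/3.26 = 0.754 km.

0.754 km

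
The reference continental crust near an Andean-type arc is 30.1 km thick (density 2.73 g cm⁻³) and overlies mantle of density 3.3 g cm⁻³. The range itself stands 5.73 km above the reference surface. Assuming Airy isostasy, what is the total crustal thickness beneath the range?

Root depth r = h ρ_c / (ρ_m − ρ_c) = 5.73 km × 2.73 / 0.57 = 27.44 km.
Total thickness = T + h + r = 30.1 km + 5.73 km + 27.44 km = 63.3 km.

63.3 km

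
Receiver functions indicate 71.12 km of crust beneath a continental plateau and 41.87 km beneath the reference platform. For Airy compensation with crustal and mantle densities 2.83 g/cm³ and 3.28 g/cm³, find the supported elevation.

Excess crust Δ = 71.12 km − 41.87 km = 29.25 km, split between elevation h and root r with h + r = Δ.
Airy balance ρ_c h = (ρ_m − ρ_c) r gives r = h ρ_c/(ρ_m − ρ_c), so h (1 + ρ_c/(ρ_m − ρ_c)) = Δ, i.e. h = Δ (ρ_m − ρ_c)/ρ_m.
h = 29.25 km × 0.45/3.28 = 4.01 km.

4.01 km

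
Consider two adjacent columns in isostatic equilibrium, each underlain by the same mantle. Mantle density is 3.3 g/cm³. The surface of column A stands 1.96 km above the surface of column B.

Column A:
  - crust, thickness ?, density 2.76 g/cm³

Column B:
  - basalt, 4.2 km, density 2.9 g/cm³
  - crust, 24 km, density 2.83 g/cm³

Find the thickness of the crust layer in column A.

36 km

Take the compensation level at the base of the deeper column (depth z_c below the surface of column A) and equate Σ ρ_i t_i down to z_c; mantle fills any gap and the z_c terms cancel.
Column A: x×2.76 + (z_c − 0 − x)×3.3
Column B: 1.96×0 + 4.2×2.9 + 24×2.83 + (z_c − 1.96 − 28.2)×3.3
The z_c×3.3 term appears on both sides and cancels. Collect the known terms of each column as K = Σ(ρt)_known − 3.3 × (depth of known layers): K_A = 0 − 3.3×0 = 0; K_B = 80.1 − 3.3×(1.96 + 28.2) = −19.428.
Balance: K_A − x×(3.3 − 2.76) = K_B, so x = (K_A − K_B)/(3.3 − 2.76) = 19.428/0.54 = 36 km.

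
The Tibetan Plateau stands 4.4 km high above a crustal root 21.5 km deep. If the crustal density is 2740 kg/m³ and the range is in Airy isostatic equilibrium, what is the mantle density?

3300 kg/m³

Airy balance: ρ_c h = (ρ_m − ρ_c) r → ρ_m = ρ_c (1 + h/r).
ρ_m = 2740 × (1 + 4.4 km/21.5 km) = 3300 kg/m³.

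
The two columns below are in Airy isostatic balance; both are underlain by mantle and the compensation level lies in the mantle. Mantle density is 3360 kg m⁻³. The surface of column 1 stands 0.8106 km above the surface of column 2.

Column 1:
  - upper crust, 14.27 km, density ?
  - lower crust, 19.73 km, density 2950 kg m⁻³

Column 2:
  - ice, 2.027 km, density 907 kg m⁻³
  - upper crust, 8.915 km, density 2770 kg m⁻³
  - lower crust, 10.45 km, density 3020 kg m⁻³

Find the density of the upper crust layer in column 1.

2770 kg m⁻³

Take the compensation level at the base of the deeper column (depth z_c below the surface of column 1) and equate Σ ρ_i t_i down to z_c; mantle fills any gap and the z_c terms cancel.
Column 1: 14.27×ρ + 19.73×2950 + (z_c − 34)×3360
Column 2: 0.8106×0 + 2.027×907 + 8.915×2770 + 10.45×3020 + (z_c − 0.8106 − 21.392)×3360
The z_c×3360 term appears on both sides and cancels. Collect the known terms of each column as K = Σ(ρt)_known − 3360 × (depth of known layers): K_1 = 58203.5 − 3360×34 = −56036.5; K_2 = 58092.039 − 3360×(0.8106 + 21.392) = −16508.697.
Balance: K_1 + 14.27×ρ = K_2, so ρ = (K_2 − K_1)/14.27 = 39527.8/14.27 = 2770 kg m⁻³.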